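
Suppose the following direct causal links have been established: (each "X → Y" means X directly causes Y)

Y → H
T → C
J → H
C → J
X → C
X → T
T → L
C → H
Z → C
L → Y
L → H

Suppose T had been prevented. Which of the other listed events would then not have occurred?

Downstream of T: L, Y, C, J, H.
Of those, still caused via another path: C, J, H.
The remainder have no surviving cause.

L, Y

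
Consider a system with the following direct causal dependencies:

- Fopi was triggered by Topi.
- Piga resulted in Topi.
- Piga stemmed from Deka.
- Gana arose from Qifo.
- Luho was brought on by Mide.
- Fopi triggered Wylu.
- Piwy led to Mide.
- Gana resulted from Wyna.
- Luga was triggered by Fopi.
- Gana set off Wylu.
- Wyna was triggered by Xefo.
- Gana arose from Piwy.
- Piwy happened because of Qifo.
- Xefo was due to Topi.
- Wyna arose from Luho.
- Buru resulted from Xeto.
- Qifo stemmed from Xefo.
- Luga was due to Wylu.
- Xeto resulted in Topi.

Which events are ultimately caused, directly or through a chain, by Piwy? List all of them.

Direct effects: Mide, Gana.
2 steps out: Luho, Wylu.
3 steps out: Wyna, Luga.
Not reachable from it: Deka, Xeto, Buru, Piga, Topi, Xefo, Qifo, Fopi.

Gana, Luga, Luho, Mide, Wylu, Wyna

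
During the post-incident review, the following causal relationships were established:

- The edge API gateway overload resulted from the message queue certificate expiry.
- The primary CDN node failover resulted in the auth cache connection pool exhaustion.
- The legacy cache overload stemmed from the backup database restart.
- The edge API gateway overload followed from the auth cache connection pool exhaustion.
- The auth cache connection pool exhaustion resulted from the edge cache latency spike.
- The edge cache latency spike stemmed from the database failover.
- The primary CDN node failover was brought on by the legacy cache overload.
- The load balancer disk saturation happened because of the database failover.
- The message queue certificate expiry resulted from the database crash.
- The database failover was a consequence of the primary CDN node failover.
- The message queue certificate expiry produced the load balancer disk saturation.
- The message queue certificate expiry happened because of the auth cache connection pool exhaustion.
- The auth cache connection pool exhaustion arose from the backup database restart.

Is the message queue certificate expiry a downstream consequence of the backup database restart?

There is a causal chain: the backup database restart → the auth cache connection pool exhaustion → the message queue certificate expiry.

Yes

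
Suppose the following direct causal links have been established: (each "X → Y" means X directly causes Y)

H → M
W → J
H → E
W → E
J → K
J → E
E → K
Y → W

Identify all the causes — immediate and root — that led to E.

Immediate causes of E: H, W, J.
Further upstream: Y.

H, J, W, Y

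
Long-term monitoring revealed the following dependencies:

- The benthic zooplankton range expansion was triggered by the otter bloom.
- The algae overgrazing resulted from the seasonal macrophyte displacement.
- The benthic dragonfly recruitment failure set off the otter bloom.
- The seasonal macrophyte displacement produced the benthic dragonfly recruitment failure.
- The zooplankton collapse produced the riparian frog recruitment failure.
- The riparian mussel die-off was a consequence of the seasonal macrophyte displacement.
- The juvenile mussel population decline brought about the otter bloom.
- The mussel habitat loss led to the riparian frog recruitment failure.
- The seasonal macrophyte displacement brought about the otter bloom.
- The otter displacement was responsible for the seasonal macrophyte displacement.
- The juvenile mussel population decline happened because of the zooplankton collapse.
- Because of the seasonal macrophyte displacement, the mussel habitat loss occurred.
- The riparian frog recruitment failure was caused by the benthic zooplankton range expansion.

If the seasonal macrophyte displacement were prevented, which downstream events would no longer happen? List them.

the algae overgrazing, the benthic dragonfly recruitment failure, the mussel habitat loss, the riparian mussel die-off

Downstream of the seasonal macrophyte displacement: the mussel habitat loss, the riparian mussel die-off, the algae overgrazing, the benthic dragonfly recruitment failure, the otter bloom, the benthic zooplankton range expansion, the riparian frog recruitment failure.
Of those, still caused via another path: the otter bloom, the benthic zooplankton range expansion, the riparian frog recruitment failure.
The remainder have no surviving cause.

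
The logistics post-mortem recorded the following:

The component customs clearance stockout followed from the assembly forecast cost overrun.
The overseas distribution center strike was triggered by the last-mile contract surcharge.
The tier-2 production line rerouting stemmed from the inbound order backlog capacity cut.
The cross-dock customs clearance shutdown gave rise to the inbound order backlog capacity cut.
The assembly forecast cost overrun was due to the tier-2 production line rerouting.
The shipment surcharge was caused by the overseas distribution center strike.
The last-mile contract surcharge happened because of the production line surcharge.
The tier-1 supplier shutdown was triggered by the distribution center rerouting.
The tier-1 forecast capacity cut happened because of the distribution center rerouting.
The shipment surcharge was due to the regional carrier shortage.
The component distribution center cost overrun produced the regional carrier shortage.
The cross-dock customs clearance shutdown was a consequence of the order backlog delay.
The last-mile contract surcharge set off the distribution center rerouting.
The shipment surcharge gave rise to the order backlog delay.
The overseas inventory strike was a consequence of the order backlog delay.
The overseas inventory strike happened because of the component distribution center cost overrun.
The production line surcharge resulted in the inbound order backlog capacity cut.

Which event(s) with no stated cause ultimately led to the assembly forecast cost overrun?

the component distribution center cost overrun, the production line surcharge

Tracing upstream from the assembly forecast cost overrun: the assembly forecast cost overrun ← the tier-2 production line rerouting ← the inbound order backlog capacity cut ← the production line surcharge.
A separate upstream branch: the assembly forecast cost overrun ← the tier-2 production line rerouting ← the inbound order backlog capacity cut ← the cross-dock customs clearance shutdown ← the order backlog delay ← the shipment surcharge ← the regional carrier shortage ← the component distribution center cost overrun.
Each of those chain origins has no stated cause.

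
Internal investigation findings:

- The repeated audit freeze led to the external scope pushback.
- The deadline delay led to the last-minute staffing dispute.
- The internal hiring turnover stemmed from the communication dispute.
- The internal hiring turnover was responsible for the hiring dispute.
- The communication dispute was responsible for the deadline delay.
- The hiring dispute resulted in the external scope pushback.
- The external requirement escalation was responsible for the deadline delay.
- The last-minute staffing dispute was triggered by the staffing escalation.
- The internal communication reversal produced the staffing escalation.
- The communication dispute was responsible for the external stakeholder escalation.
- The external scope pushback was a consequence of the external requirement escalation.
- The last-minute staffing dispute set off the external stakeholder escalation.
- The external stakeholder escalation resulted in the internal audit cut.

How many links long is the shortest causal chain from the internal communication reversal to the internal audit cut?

Shortest chain: the internal communication reversal → the staffing escalation → the last-minute staffing dispute → the external stakeholder escalation → the internal audit cut.

4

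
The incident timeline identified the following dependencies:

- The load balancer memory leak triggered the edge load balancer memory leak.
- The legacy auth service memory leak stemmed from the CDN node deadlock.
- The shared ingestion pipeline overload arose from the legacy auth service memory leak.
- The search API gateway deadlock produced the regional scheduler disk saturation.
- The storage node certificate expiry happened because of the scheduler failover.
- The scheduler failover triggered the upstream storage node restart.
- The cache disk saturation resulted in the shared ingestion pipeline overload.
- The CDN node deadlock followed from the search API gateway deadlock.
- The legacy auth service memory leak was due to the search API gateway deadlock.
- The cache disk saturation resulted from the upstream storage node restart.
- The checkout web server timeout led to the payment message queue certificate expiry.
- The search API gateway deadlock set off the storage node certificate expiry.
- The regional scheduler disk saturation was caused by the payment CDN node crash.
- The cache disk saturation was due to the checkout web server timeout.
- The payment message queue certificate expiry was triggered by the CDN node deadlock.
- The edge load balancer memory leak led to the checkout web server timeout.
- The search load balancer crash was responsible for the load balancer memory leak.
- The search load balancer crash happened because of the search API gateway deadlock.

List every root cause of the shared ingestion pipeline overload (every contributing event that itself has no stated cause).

the scheduler failover, the search API gateway deadlock

Tracing upstream from the shared ingestion pipeline overload: the shared ingestion pipeline overload ← the cache disk saturation ← the upstream storage node restart ← the scheduler failover.
A separate upstream branch: the shared ingestion pipeline overload ← the legacy auth service memory leak ← the search API gateway deadlock.
Each of those chain origins has no stated cause.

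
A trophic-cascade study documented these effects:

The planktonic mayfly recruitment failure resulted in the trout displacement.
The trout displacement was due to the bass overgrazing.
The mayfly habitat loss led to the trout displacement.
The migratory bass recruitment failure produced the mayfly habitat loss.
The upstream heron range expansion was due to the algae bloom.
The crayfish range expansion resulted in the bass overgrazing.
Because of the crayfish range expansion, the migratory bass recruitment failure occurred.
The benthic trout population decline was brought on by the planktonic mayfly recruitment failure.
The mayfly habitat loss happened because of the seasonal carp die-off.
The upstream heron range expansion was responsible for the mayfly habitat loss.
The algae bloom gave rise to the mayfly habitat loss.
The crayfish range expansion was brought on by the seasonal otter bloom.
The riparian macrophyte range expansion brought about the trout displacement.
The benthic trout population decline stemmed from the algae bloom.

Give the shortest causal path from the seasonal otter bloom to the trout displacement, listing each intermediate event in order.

the seasonal otter bloom → the crayfish range expansion → the bass overgrazing → the trout displacement

the seasonal otter bloom → the crayfish range expansion
the crayfish range expansion → the bass overgrazing
the bass overgrazing → the trout displacement
Length: 3 steps.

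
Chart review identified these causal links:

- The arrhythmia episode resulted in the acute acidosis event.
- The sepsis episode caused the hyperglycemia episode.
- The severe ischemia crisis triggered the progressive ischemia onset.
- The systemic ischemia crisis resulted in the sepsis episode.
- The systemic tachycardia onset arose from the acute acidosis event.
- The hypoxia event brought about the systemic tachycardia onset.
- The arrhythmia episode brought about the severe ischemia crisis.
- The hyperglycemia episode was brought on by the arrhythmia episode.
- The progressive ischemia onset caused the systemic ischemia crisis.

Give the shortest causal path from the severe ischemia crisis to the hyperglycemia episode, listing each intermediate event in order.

the severe ischemia crisis → the progressive ischemia onset → the systemic ischemia crisis → the sepsis episode → the hyperglycemia episode

the severe ischemia crisis → the progressive ischemia onset
the progressive ischemia onset → the systemic ischemia crisis
the systemic ischemia crisis → the sepsis episode
the sepsis episode → the hyperglycemia episode
Length: 4 steps.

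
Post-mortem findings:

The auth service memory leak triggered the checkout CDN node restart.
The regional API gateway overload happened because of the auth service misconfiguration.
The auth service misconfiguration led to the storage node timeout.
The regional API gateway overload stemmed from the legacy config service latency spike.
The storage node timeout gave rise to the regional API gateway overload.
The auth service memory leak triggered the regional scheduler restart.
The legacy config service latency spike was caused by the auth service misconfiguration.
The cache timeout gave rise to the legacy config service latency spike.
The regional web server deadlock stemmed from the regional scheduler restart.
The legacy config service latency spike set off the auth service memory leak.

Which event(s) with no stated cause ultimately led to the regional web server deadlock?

the auth service misconfiguration, the cache timeout

Tracing upstream from the regional web server deadlock: the regional web server deadlock ← the regional scheduler restart ← the auth service memory leak ← the legacy config service latency spike ← the auth service misconfiguration.
A separate upstream branch: the regional web server deadlock ← the regional scheduler restart ← the auth service memory leak ← the legacy config service latency spike ← the cache timeout.
Each of those chain origins has no stated cause.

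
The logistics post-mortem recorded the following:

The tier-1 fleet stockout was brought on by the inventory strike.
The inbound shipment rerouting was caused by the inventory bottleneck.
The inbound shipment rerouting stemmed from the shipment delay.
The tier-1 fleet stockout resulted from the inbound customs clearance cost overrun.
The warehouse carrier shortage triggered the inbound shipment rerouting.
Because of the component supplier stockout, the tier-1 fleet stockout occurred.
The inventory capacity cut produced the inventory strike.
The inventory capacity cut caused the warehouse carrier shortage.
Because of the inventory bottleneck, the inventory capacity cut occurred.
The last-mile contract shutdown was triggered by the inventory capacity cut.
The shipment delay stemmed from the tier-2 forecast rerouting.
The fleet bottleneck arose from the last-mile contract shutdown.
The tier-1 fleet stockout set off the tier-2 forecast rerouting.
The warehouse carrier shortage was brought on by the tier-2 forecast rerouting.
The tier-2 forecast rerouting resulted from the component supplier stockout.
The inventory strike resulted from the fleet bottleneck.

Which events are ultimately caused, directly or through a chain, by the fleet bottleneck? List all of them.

the inbound shipment rerouting, the inventory strike, the shipment delay, the tier-1 fleet stockout, the tier-2 forecast rerouting, the warehouse carrier shortage

Direct effects: the inventory strike.
2 steps out: the tier-1 fleet stockout.
3 steps out: the tier-2 forecast rerouting.
4 steps out: the shipment delay, the warehouse carrier shortage.
5 steps out: the inbound shipment rerouting.
Not reachable from it: the inventory bottleneck, the inventory capacity cut, the inbound customs clearance cost overrun, the last-mile contract shutdown, the component supplier stockout.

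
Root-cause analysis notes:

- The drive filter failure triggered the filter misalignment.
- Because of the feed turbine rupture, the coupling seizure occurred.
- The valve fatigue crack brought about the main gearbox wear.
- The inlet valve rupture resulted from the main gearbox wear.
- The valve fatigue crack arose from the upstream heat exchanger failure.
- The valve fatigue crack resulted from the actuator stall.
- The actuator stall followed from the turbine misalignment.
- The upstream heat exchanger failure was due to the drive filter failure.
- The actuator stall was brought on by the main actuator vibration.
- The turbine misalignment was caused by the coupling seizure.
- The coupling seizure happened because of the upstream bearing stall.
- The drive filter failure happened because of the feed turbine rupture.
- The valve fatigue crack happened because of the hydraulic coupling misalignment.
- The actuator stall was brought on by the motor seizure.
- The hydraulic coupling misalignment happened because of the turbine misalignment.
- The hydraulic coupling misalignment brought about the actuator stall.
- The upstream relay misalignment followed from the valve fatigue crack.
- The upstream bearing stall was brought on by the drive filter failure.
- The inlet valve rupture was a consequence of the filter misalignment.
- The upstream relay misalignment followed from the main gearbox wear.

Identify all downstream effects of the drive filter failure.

Direct effects: the upstream heat exchanger failure, the filter misalignment, the upstream bearing stall.
2 steps out: the coupling seizure, the valve fatigue crack, the inlet valve rupture.
3 steps out: the turbine misalignment, the main gearbox wear, the upstream relay misalignment.
4 steps out: the hydraulic coupling misalignment, the actuator stall.
Not reachable from it: the main actuator vibration, the feed turbine rupture, the motor seizure.

the actuator stall, the coupling seizure, the filter misalignment, the hydraulic coupling misalignment, the inlet valve rupture, the main gearbox wear, the turbine misalignment, the upstream bearing stall, the upstream heat exchanger failure, the upstream relay misalignment, the valve fatigue crack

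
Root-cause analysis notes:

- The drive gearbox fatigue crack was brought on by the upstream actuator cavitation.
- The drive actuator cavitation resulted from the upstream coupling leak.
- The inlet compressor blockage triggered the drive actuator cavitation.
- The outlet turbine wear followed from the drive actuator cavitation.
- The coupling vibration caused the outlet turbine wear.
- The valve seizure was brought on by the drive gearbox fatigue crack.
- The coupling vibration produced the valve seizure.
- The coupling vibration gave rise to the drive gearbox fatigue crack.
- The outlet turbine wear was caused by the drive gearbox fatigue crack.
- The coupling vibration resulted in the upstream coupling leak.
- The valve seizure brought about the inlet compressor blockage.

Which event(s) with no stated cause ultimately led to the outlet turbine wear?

Tracing upstream from the outlet turbine wear: the outlet turbine wear ← the coupling vibration.
A separate upstream branch: the outlet turbine wear ← the drive gearbox fatigue crack ← the upstream actuator cavitation.
Each of those chain origins has no stated cause.

the coupling vibration, the upstream actuator cavitation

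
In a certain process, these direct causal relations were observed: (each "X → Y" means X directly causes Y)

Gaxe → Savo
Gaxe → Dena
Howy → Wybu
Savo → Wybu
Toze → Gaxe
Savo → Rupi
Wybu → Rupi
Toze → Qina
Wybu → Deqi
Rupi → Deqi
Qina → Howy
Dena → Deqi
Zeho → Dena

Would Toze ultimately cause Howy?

There is a causal chain: Toze → Qina → Howy.

Yes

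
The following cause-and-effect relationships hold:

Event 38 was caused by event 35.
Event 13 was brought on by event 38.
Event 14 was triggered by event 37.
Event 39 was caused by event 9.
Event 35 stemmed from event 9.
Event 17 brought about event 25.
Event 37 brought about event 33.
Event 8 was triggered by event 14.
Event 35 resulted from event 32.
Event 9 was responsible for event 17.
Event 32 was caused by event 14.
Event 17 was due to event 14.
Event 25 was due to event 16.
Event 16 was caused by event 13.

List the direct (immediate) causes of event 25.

event 16, event 17

Upstream contributors include event 9, event 37, event 14, event 32, event 35, event 38, event 13, but only event 16, event 17 feed directly into event 25.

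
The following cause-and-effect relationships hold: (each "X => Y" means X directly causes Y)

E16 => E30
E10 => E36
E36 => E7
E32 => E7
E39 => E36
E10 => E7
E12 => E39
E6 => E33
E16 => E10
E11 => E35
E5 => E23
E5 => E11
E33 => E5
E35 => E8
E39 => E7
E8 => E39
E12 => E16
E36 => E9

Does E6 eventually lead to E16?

E6 leads to E33, E5, E11, E35, E23, E8, E39, E36, E9, E7; E16 is not among them.

No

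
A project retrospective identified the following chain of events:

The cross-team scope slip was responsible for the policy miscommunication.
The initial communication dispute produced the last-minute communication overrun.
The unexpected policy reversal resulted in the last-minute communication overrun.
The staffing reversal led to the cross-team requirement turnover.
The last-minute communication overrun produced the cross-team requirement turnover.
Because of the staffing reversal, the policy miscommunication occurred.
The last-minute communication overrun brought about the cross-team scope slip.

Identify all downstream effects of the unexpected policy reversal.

Direct effects: the last-minute communication overrun.
2 steps out: the cross-team requirement turnover, the cross-team scope slip.
3 steps out: the policy miscommunication.
Not reachable from it: the staffing reversal, the initial communication dispute.

the cross-team requirement turnover, the cross-team scope slip, the last-minute communication overrun, the policy miscommunication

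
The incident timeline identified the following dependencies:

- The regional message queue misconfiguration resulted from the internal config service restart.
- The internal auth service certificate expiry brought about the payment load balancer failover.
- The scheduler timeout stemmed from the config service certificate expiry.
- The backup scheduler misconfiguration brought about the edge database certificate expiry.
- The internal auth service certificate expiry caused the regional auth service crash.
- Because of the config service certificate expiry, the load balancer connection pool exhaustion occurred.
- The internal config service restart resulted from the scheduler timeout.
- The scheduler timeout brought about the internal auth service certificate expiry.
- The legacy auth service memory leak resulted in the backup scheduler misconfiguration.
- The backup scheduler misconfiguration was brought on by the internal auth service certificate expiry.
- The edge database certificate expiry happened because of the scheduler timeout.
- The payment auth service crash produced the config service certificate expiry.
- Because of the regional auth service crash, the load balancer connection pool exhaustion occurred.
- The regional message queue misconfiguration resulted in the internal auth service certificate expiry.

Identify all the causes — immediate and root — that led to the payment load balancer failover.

Immediate cause of the payment load balancer failover: the internal auth service certificate expiry.
Further upstream: the payment auth service crash, the config service certificate expiry, the scheduler timeout, the internal config service restart, the regional message queue misconfiguration.

the config service certificate expiry, the internal auth service certificate expiry, the internal config service restart, the payment auth service crash, the regional message queue misconfiguration, the scheduler timeout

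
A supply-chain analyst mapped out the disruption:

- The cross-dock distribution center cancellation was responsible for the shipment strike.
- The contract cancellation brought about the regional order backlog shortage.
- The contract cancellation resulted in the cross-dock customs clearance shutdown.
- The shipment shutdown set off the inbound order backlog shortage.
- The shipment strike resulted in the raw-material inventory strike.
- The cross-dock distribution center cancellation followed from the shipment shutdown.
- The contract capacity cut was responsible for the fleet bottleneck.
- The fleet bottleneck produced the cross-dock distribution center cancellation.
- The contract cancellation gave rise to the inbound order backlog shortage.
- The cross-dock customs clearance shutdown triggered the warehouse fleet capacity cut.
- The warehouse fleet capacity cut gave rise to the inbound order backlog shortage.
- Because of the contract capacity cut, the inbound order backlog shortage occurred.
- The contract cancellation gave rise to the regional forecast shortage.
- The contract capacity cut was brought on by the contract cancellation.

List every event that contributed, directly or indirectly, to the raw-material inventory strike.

Immediate cause of the raw-material inventory strike: the shipment strike.
Further upstream: the contract cancellation, the contract capacity cut, the fleet bottleneck, the shipment shutdown, the cross-dock distribution center cancellation.

the contract cancellation, the contract capacity cut, the cross-dock distribution center cancellation, the fleet bottleneck, the shipment shutdown, the shipment strike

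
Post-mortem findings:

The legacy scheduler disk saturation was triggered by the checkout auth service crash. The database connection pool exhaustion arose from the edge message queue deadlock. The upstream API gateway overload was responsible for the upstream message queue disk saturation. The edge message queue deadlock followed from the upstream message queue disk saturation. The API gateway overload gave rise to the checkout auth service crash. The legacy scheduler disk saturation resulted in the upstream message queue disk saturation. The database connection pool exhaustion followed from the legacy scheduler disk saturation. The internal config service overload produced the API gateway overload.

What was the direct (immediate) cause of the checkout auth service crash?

the API gateway overload

Upstream contributors include the internal config service overload, but only the API gateway overload feeds directly into the checkout auth service crash.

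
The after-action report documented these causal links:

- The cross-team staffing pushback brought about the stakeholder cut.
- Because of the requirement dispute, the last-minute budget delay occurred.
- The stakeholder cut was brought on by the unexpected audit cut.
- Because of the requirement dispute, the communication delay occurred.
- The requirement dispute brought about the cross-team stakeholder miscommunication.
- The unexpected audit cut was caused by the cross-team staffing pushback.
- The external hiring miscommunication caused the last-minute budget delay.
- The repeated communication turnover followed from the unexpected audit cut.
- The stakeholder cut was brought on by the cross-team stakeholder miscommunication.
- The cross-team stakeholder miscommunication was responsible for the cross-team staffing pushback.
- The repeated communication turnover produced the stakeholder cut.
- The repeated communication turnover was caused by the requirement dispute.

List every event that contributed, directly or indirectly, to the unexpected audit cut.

Immediate cause of the unexpected audit cut: the cross-team staffing pushback.
Further upstream: the requirement dispute, the cross-team stakeholder miscommunication.

the cross-team staffing pushback, the cross-team stakeholder miscommunication, the requirement dispute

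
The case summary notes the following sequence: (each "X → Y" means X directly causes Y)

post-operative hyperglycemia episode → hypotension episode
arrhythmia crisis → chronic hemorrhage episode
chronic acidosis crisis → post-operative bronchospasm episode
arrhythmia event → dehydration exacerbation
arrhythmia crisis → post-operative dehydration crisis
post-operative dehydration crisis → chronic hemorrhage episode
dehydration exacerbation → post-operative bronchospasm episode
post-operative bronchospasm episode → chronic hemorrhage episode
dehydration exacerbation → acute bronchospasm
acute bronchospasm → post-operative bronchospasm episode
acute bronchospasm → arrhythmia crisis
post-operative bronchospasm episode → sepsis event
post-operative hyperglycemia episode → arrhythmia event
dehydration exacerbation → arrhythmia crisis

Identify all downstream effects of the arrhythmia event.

the acute bronchospasm, the arrhythmia crisis, the chronic hemorrhage episode, the dehydration exacerbation, the post-operative bronchospasm episode, the post-operative dehydration crisis, the sepsis event

Direct effects: the dehydration exacerbation.
2 steps out: the acute bronchospasm, the post-operative bronchospasm episode, the arrhythmia crisis.
3 steps out: the sepsis event, the post-operative dehydration crisis, the chronic hemorrhage episode.
Not reachable from it: the post-operative hyperglycemia episode, the hypotension episode, the chronic acidosis crisis.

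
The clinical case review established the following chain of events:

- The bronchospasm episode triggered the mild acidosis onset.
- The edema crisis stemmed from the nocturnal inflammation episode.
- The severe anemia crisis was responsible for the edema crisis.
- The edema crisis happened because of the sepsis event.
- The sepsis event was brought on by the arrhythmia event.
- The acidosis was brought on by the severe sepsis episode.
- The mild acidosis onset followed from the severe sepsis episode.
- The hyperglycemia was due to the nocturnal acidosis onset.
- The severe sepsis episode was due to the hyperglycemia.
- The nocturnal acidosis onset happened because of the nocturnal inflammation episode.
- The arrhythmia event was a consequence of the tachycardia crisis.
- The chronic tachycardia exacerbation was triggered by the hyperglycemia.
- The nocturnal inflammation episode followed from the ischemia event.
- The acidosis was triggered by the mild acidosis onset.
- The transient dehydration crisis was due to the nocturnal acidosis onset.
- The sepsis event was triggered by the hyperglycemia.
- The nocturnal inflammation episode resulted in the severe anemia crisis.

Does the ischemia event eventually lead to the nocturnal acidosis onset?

There is a causal chain: the ischemia event → the nocturnal inflammation episode → the nocturnal acidosis onset.

Yes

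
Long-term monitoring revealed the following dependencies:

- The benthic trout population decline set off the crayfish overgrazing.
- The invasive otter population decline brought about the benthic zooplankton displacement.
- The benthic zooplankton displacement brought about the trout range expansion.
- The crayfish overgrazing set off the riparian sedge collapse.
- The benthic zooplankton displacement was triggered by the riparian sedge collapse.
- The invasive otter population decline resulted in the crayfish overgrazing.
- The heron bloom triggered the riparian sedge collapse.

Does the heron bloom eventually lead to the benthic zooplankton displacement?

There is a causal chain: the heron bloom → the riparian sedge collapse → the benthic zooplankton displacement.

Yes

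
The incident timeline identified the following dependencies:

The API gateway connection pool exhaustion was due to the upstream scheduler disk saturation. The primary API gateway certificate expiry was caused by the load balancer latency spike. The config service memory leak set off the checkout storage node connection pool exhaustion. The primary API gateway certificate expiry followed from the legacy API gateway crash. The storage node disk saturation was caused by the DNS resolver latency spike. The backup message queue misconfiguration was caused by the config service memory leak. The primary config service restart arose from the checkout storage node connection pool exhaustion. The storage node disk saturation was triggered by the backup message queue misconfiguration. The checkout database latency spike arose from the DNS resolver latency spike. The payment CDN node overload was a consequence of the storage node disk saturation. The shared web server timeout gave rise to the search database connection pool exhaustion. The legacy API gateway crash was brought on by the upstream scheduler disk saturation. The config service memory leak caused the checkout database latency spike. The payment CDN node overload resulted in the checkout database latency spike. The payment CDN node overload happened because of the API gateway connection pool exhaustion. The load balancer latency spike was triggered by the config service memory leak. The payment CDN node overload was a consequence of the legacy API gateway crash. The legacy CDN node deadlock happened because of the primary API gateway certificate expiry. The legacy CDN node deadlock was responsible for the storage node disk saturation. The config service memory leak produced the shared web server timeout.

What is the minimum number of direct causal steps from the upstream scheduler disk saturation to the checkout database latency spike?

Shortest chain: the upstream scheduler disk saturation → the legacy API gateway crash → the payment CDN node overload → the checkout database latency spike.

3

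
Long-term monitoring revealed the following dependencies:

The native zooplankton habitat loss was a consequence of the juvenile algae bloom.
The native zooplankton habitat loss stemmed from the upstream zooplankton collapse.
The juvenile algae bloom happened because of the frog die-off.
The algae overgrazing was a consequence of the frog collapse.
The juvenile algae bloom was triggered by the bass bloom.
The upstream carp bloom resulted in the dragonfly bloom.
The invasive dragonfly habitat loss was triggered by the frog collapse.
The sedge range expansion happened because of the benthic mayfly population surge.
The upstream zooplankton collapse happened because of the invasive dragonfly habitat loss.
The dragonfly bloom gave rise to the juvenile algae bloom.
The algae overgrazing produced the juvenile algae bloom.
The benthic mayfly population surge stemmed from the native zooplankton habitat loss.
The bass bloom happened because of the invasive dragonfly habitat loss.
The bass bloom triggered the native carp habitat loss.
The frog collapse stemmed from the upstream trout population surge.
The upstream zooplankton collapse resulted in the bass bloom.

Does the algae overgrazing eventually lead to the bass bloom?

The algae overgrazing leads to the juvenile algae bloom, the native zooplankton habitat loss, the benthic mayfly population surge, the sedge range expansion; the bass bloom is not among them.

No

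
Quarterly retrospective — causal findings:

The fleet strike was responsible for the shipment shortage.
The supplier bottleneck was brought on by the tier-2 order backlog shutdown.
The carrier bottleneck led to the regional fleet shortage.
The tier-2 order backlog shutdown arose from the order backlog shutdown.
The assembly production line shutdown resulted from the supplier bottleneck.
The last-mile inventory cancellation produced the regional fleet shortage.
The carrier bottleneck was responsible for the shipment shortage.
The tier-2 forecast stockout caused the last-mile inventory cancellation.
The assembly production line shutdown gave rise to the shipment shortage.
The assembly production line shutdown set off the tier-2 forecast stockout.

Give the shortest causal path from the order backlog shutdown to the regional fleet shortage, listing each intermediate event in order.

the order backlog shutdown → the tier-2 order backlog shutdown
the tier-2 order backlog shutdown → the supplier bottleneck
the supplier bottleneck → the assembly production line shutdown
the assembly production line shutdown → the tier-2 forecast stockout
the tier-2 forecast stockout → the last-mile inventory cancellation
the last-mile inventory cancellation → the regional fleet shortage
Length: 6 steps.

the order backlog shutdown → the tier-2 order backlog shutdown → the supplier bottleneck → the assembly production line shutdown → the tier-2 forecast stockout → the last-mile inventory cancellation → the regional fleet shortage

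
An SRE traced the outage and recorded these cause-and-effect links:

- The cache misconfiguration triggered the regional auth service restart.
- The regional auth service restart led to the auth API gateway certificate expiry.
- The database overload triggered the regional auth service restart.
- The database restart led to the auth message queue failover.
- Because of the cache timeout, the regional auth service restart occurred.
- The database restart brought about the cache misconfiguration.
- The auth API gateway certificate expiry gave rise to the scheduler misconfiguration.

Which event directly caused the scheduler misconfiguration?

the auth API gateway certificate expiry

Upstream contributors include the database restart, the cache misconfiguration, the cache timeout, the database overload, the regional auth service restart, but only the auth API gateway certificate expiry feeds directly into the scheduler misconfiguration.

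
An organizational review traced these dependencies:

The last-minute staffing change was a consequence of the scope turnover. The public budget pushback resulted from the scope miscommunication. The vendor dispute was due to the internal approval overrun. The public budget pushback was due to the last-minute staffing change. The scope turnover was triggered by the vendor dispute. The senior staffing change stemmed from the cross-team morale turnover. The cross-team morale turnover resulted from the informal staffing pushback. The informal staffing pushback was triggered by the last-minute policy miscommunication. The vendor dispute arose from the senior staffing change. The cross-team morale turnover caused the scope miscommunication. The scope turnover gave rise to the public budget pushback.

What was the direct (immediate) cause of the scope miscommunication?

Upstream contributors include the last-minute policy miscommunication, the informal staffing pushback, but only the cross-team morale turnover feeds directly into the scope miscommunication.

the cross-team morale turnover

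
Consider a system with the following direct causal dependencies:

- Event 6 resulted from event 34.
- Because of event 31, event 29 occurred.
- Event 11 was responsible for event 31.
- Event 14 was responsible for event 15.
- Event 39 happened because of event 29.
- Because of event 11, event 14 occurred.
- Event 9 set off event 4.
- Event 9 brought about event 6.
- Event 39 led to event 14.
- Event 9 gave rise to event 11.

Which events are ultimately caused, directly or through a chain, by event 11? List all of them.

event 14, event 15, event 29, event 31, event 39

Direct effects: event 31, event 14.
2 steps out: event 29, event 15.
3 steps out: event 39.
Not reachable from it: event 9, event 4, event 34, event 6.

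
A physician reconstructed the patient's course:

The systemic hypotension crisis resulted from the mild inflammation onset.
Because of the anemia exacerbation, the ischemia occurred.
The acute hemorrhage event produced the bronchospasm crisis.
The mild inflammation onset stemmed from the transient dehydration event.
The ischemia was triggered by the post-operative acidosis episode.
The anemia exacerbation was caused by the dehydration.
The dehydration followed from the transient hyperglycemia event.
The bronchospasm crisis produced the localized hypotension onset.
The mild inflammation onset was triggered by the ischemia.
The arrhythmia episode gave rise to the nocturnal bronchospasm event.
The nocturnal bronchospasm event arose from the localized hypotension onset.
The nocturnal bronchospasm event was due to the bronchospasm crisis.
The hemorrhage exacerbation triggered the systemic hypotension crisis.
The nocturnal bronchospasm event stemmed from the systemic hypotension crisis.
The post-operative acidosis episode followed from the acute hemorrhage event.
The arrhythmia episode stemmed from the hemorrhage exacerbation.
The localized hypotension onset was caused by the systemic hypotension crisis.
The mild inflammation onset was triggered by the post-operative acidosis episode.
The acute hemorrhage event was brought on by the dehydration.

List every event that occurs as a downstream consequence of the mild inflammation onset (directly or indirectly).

Direct effects: the systemic hypotension crisis.
2 steps out: the localized hypotension onset, the nocturnal bronchospasm event.
Not reachable from it: the transient hyperglycemia event, the dehydration, the anemia exacerbation, the acute hemorrhage event, the transient dehydration event, the post-operative acidosis episode, the ischemia, the hemorrhage exacerbation, the arrhythmia episode, the bronchospasm crisis.

the localized hypotension onset, the nocturnal bronchospasm event, the systemic hypotension crisis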